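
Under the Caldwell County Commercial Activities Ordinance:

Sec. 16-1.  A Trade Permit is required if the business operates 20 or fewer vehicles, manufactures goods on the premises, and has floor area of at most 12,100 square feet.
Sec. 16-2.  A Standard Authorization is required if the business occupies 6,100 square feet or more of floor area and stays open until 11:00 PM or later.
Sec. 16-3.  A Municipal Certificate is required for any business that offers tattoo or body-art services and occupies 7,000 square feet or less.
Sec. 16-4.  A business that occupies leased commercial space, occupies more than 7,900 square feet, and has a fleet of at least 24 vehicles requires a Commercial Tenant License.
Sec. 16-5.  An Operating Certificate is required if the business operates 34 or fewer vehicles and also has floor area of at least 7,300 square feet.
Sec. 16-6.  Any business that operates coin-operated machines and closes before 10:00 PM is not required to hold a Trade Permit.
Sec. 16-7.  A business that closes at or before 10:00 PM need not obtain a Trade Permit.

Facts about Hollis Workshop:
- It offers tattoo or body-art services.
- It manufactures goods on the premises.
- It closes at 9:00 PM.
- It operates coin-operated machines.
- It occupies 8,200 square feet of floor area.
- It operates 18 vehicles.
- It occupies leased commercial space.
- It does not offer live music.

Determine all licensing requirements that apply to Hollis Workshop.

Operating Certificate

Sec. 16-1. vehicles 18 ≤ 20; manufactures goods on the premises; floor area 8,200 square feet ≤ 12,100 square feet → Trade Permit required.
Sec. 16-2. floor area 8,200 square feet ≥ 6,100 square feet; closes 9:00 PM, at/before 11:00 PM → Standard Authorization not required.
Sec. 16-3. offers tattoo or body-art services; floor area 8,200 square feet > 7,000 square feet → Municipal Certificate not required.
Sec. 16-4. occupies leased commercial space; floor area 8,200 square feet > 7,900 square feet; vehicles 18 < 24 → Commercial Tenant License not required.
Sec. 16-5. vehicles 18 ≤ 34; floor area 8,200 square feet ≥ 7,300 square feet → Operating Certificate required.
Sec. 16-6. operates coin-operated machines; closes 9:00 PM, at/before 10:00 PM → exempt from Trade Permit.
Sec. 16-7. closes 9:00 PM, at/before 10:00 PM → exempt from Trade Permit.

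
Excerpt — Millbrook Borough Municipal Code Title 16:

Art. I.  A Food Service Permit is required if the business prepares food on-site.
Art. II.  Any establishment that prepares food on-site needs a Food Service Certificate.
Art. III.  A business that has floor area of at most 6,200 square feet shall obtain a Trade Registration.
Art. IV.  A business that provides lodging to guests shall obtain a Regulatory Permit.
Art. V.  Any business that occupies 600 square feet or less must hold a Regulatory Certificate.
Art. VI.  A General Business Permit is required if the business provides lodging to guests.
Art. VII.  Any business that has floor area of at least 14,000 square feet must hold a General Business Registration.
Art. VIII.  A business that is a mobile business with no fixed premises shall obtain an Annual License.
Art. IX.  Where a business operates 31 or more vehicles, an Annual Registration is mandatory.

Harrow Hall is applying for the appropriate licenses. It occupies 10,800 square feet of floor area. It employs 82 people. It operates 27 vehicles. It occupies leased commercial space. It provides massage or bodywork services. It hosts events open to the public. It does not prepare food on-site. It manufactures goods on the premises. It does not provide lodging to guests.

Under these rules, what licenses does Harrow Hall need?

Art. I. does not prepare food on-site → Food Service Permit not required.
Art. II. does not prepare food on-site → Food Service Certificate not required.
Art. III. floor area 10,800 square feet > 6,200 square feet → Trade Registration not required.
Art. IV. does not provide lodging to guests → Regulatory Permit not required.
Art. V. floor area 10,800 square feet > 600 square feet → Regulatory Certificate not required.
Art. VI. does not provide lodging to guests → General Business Permit not required.
Art. VII. floor area 10,800 square feet < 14,000 square feet → General Business Registration not required.
Art. VIII. occupies leased commercial space (not: is a mobile business with no fixed premises) → Annual License not required.
Art. IX. vehicles 27 < 31 → Annual Registration not required.

None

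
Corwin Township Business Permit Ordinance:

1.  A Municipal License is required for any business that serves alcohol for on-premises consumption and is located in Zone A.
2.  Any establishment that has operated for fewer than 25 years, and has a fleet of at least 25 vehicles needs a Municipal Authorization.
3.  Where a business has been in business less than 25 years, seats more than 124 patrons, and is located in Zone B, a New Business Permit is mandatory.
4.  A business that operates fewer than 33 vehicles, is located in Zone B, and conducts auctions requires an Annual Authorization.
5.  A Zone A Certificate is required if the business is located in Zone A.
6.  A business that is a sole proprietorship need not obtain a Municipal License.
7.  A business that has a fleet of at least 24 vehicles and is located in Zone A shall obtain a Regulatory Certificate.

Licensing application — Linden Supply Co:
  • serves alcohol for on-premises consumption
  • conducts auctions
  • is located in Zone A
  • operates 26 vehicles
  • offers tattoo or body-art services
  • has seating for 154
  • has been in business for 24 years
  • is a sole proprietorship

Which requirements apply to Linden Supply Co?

Municipal Authorization, Regulatory Certificate, Zone A Certificate

1. serves alcohol for on-premises consumption; is located in Zone A → Municipal License required.
2. years in business 24 < 25; vehicles 26 ≥ 25 → Municipal Authorization required.
3. years in business 24 < 25; seating 154 > 124; is located in Zone A (not: is located in Zone B) → New Business Permit not required.
4. vehicles 26 < 33; is located in Zone A (not: is located in Zone B); conducts auctions → Annual Authorization not required.
5. is located in Zone A → Zone A Certificate required.
6. is a sole proprietorship → exempt from Municipal License.
7. vehicles 26 ≥ 24; is located in Zone A → Regulatory Certificate required.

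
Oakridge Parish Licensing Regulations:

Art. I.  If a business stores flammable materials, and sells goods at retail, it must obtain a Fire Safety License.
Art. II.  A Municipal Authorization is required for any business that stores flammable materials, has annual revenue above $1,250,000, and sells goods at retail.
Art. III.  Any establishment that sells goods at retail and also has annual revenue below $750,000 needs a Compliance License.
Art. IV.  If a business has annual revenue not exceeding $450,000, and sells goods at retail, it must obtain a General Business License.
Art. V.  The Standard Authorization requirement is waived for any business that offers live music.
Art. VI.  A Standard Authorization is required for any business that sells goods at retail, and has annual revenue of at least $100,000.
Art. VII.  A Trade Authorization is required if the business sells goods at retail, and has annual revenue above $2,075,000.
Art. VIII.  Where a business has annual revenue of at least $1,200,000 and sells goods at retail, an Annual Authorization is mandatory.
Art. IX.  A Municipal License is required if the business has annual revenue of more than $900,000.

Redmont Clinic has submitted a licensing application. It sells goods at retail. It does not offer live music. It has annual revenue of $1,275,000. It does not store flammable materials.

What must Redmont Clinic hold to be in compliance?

Art. I. does not store flammable materials; sells goods at retail → Fire Safety License not required.
Art. II. does not store flammable materials; revenue $1,275,000 > $1,250,000; sells goods at retail → Municipal Authorization not required.
Art. III. sells goods at retail; revenue $1,275,000 ≥ $750,000 → Compliance License not required.
Art. IV. revenue $1,275,000 > $450,000; sells goods at retail → General Business License not required.
Art. V. does not offer live music → Standard Authorization exemption does not apply.
Art. VI. sells goods at retail; revenue $1,275,000 ≥ $100,000 → Standard Authorization required.
Art. VII. sells goods at retail; revenue $1,275,000 ≤ $2,075,000 → Trade Authorization not required.
Art. VIII. revenue $1,275,000 ≥ $1,200,000; sells goods at retail → Annual Authorization required.
Art. IX. revenue $1,275,000 > $900,000 → Municipal License required.

Annual Authorization, Municipal License, Standard Authorization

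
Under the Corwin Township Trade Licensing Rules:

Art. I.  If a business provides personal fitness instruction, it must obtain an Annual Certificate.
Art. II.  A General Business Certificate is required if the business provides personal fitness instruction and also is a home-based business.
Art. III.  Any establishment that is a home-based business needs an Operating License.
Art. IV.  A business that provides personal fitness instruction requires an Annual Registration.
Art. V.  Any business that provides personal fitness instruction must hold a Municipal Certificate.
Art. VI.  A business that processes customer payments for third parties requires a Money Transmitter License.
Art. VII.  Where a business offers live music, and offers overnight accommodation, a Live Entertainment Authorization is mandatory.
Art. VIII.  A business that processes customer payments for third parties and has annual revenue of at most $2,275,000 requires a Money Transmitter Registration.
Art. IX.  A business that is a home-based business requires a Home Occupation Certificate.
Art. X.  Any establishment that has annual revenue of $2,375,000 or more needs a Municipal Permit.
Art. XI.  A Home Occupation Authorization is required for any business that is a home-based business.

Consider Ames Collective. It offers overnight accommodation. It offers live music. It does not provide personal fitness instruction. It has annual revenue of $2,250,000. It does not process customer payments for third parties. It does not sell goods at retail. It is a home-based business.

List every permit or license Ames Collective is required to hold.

Home Occupation Authorization, Home Occupation Certificate, Live Entertainment Authorization, Operating License

Art. I. does not provide personal fitness instruction → Annual Certificate not required.
Art. II. does not provide personal fitness instruction; is a home-based business → General Business Certificate not required.
Art. III. is a home-based business → Operating License required.
Art. IV. does not provide personal fitness instruction → Annual Registration not required.
Art. V. does not provide personal fitness instruction → Municipal Certificate not required.
Art. VI. does not process customer payments for third parties → Money Transmitter License not required.
Art. VII. offers live music; offers overnight accommodation → Live Entertainment Authorization required.
Art. VIII. does not process customer payments for third parties; revenue $2,250,000 ≤ $2,275,000 → Money Transmitter Registration not required.
Art. IX. is a home-based business → Home Occupation Certificate required.
Art. X. revenue $2,250,000 < $2,375,000 → Municipal Permit not required.
Art. XI. is a home-based business → Home Occupation Authorization required.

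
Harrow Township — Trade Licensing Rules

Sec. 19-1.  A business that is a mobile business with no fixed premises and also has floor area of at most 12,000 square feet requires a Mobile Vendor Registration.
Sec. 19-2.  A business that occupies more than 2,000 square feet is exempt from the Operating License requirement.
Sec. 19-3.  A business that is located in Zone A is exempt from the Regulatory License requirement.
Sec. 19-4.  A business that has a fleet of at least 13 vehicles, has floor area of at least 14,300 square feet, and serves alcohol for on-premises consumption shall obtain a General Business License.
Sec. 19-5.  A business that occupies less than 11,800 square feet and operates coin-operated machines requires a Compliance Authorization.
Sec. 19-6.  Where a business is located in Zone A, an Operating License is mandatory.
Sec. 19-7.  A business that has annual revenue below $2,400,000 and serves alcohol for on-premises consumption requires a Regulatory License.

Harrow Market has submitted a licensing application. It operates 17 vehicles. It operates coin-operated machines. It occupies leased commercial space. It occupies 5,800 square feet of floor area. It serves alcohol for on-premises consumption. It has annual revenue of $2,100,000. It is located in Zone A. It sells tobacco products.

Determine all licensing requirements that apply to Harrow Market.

Sec. 19-1. occupies leased commercial space (not: is a mobile business with no fixed premises); floor area 5,800 square feet ≤ 12,000 square feet → Mobile Vendor Registration not required.
Sec. 19-2. floor area 5,800 square feet > 2,000 square feet → exempt from Operating License.
Sec. 19-3. is located in Zone A → exempt from Regulatory License.
Sec. 19-4. vehicles 17 ≥ 13; floor area 5,800 square feet < 14,300 square feet; serves alcohol for on-premises consumption → General Business License not required.
Sec. 19-5. floor area 5,800 square feet < 11,800 square feet; operates coin-operated machines → Compliance Authorization required.
Sec. 19-6. is located in Zone A → Operating License required.
Sec. 19-7. revenue $2,100,000 < $2,400,000; serves alcohol for on-premises consumption → Regulatory License required.

Compliance Authorization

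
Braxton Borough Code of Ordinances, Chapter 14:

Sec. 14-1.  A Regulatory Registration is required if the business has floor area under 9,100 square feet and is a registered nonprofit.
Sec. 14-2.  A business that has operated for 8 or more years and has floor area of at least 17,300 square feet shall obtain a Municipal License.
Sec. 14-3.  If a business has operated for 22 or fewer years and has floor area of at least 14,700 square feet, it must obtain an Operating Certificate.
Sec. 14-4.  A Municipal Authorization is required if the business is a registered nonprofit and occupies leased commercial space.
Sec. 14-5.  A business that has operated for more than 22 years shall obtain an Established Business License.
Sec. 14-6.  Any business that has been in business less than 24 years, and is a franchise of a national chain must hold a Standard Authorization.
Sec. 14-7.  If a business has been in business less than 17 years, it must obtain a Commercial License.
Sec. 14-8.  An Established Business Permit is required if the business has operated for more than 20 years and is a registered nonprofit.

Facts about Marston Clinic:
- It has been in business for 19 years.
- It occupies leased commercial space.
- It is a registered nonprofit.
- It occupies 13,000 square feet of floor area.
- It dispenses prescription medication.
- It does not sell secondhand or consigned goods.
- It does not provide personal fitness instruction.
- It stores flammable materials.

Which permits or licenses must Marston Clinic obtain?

Sec. 14-1. floor area 13,000 square feet ≥ 9,100 square feet; is a registered nonprofit → Regulatory Registration not required.
Sec. 14-2. years in business 19 ≥ 8; floor area 13,000 square feet < 17,300 square feet → Municipal License not required.
Sec. 14-3. years in business 19 ≤ 22; floor area 13,000 square feet < 14,700 square feet → Operating Certificate not required.
Sec. 14-4. is a registered nonprofit; occupies leased commercial space → Municipal Authorization required.
Sec. 14-5. years in business 19 ≤ 22 → Established Business License not required.
Sec. 14-6. years in business 19 < 24; is a registered nonprofit (not: is a franchise of a national chain) → Standard Authorization not required.
Sec. 14-7. years in business 19 ≥ 17 → Commercial License not required.
Sec. 14-8. years in business 19 ≤ 20; is a registered nonprofit → Established Business Permit not required.

Municipal Authorization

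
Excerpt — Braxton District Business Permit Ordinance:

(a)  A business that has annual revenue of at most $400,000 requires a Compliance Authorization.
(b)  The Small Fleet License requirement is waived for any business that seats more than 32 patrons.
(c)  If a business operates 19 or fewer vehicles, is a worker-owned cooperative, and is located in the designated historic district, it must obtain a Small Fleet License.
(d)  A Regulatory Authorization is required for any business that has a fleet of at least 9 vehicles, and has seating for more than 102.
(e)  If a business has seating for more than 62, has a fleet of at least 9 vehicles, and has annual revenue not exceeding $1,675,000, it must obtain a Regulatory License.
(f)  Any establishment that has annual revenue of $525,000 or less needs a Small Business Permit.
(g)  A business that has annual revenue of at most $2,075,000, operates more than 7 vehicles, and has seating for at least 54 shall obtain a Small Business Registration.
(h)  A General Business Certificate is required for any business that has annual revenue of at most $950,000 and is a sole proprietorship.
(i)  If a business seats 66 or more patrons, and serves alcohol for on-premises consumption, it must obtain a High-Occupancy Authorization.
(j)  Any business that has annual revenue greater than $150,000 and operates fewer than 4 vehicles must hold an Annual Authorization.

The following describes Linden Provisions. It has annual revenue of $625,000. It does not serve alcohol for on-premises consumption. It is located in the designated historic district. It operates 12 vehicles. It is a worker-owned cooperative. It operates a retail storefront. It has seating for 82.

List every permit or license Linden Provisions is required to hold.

Regulatory License, Small Business Registration

(a) revenue $625,000 > $400,000 → Compliance Authorization not required.
(b) seating 82 > 32 → exempt from Small Fleet License.
(c) vehicles 12 ≤ 19; is a worker-owned cooperative; is located in the designated historic district → Small Fleet License required.
(d) vehicles 12 ≥ 9; seating 82 ≤ 102 → Regulatory Authorization not required.
(e) seating 82 > 62; vehicles 12 ≥ 9; revenue $625,000 ≤ $1,675,000 → Regulatory License required.
(f) revenue $625,000 > $525,000 → Small Business Permit not required.
(g) revenue $625,000 ≤ $2,075,000; vehicles 12 > 7; seating 82 ≥ 54 → Small Business Registration required.
(h) revenue $625,000 ≤ $950,000; is a worker-owned cooperative (not: is a sole proprietorship) → General Business Certificate not required.
(i) seating 82 ≥ 66; does not serve alcohol for on-premises consumption → High-Occupancy Authorization not required.
(j) revenue $625,000 > $150,000; vehicles 12 ≥ 4 → Annual Authorization not required.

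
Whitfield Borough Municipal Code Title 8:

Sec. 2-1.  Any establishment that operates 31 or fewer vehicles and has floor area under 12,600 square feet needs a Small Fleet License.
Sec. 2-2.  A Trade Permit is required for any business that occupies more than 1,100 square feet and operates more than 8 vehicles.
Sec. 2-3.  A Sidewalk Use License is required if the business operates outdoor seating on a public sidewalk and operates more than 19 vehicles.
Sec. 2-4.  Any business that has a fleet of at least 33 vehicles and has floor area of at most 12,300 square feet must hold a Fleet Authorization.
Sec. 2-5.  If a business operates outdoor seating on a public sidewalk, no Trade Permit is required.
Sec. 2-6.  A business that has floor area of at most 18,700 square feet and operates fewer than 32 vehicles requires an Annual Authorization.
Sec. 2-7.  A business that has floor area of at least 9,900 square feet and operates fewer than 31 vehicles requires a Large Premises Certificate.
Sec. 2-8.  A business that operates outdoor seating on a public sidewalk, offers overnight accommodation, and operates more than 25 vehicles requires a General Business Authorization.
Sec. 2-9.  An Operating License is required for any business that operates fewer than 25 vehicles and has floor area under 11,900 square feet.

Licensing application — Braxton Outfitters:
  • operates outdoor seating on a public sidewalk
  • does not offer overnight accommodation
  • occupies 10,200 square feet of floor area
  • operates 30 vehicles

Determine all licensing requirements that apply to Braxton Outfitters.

Sec. 2-1. vehicles 30 ≤ 31; floor area 10,200 square feet < 12,600 square feet → Small Fleet License required.
Sec. 2-2. floor area 10,200 square feet > 1,100 square feet; vehicles 30 > 8 → Trade Permit required.
Sec. 2-3. operates outdoor seating on a public sidewalk; vehicles 30 > 19 → Sidewalk Use License required.
Sec. 2-4. vehicles 30 < 33; floor area 10,200 square feet ≤ 12,300 square feet → Fleet Authorization not required.
Sec. 2-5. operates outdoor seating on a public sidewalk → exempt from Trade Permit.
Sec. 2-6. floor area 10,200 square feet ≤ 18,700 square feet; vehicles 30 < 32 → Annual Authorization required.
Sec. 2-7. floor area 10,200 square feet ≥ 9,900 square feet; vehicles 30 < 31 → Large Premises Certificate required.
Sec. 2-8. operates outdoor seating on a public sidewalk; does not offer overnight accommodation; vehicles 30 > 25 → General Business Authorization not required.
Sec. 2-9. vehicles 30 ≥ 25; floor area 10,200 square feet < 11,900 square feet → Operating License not required.

Annual Authorization, Large Premises Certificate, Sidewalk Use License, Small Fleet License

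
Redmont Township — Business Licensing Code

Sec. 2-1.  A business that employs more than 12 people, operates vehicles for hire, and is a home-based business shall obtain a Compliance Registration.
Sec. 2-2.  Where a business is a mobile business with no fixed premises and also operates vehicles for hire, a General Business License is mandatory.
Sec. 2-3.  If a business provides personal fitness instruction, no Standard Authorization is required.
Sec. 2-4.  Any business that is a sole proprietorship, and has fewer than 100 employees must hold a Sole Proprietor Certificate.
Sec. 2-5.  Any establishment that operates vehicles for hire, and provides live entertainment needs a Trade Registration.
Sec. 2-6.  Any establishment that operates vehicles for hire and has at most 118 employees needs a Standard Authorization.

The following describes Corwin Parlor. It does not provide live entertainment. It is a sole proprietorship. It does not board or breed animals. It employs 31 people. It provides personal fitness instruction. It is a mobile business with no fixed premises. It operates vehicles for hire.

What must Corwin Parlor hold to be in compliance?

General Business License, Sole Proprietor Certificate

Sec. 2-1. employees 31 > 12; operates vehicles for hire; is a mobile business with no fixed premises (not: is a home-based business) → Compliance Registration not required.
Sec. 2-2. is a mobile business with no fixed premises; operates vehicles for hire → General Business License required.
Sec. 2-3. provides personal fitness instruction → exempt from Standard Authorization.
Sec. 2-4. is a sole proprietorship; employees 31 < 100 → Sole Proprietor Certificate required.
Sec. 2-5. operates vehicles for hire; does not provide live entertainment → Trade Registration not required.
Sec. 2-6. operates vehicles for hire; employees 31 ≤ 118 → Standard Authorization required.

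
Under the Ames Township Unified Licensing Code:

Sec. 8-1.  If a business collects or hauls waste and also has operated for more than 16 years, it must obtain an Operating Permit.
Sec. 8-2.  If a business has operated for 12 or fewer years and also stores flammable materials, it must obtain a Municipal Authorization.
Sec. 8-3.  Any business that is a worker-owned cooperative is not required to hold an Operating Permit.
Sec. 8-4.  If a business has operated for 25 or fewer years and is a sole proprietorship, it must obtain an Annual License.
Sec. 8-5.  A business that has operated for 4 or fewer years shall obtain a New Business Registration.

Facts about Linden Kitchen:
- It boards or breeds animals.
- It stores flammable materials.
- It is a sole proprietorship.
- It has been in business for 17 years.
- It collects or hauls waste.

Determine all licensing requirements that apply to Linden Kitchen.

Sec. 8-1. collects or hauls waste; years in business 17 > 16 → Operating Permit required.
Sec. 8-2. years in business 17 > 12; stores flammable materials → Municipal Authorization not required.
Sec. 8-3. is a sole proprietorship (not: is a worker-owned cooperative) → Operating Permit exemption does not apply.
Sec. 8-4. years in business 17 ≤ 25; is a sole proprietorship → Annual License required.
Sec. 8-5. years in business 17 > 4 → New Business Registration not required.

Annual License, Operating Permit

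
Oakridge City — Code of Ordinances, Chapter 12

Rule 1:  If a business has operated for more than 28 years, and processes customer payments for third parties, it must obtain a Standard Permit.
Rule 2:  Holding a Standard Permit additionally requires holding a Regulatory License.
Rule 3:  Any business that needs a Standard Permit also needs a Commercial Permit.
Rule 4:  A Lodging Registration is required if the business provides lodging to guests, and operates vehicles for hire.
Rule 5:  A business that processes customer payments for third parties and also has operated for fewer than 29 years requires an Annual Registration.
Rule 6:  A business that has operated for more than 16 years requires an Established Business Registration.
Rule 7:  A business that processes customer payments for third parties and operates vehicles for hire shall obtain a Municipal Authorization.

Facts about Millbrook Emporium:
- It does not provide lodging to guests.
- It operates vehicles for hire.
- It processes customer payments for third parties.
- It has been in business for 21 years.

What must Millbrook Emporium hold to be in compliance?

Annual Registration, Established Business Registration, Municipal Authorization

Rule 1: years in business 21 ≤ 28; processes customer payments for third parties → Standard Permit not required.
Rule 2: Standard Permit is not required → no effect.
Rule 3: Standard Permit is not required → no effect.
Rule 4: does not provide lodging to guests; operates vehicles for hire → Lodging Registration not required.
Rule 5: processes customer payments for third parties; years in business 21 < 29 → Annual Registration required.
Rule 6: years in business 21 > 16 → Established Business Registration required.
Rule 7: processes customer payments for third parties; operates vehicles for hire → Municipal Authorization required.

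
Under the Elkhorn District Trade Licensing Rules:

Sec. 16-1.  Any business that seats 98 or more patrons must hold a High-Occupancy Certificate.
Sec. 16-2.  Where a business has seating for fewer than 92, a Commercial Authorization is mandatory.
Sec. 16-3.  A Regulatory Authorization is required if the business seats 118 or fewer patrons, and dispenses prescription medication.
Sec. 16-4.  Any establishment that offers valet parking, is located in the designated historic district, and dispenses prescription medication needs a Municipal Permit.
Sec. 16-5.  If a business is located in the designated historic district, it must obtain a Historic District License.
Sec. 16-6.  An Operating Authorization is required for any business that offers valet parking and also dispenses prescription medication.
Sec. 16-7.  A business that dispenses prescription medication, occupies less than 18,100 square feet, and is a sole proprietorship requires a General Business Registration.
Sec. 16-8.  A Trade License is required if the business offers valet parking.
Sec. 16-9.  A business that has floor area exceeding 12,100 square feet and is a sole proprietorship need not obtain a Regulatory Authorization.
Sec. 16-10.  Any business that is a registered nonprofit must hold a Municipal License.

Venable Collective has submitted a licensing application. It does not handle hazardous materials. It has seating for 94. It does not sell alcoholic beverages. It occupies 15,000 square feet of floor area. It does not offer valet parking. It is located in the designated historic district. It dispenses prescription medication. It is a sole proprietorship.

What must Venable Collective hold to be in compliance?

General Business Registration, Historic District License

Sec. 16-1. seating 94 < 98 → High-Occupancy Certificate not required.
Sec. 16-2. seating 94 ≥ 92 → Commercial Authorization not required.
Sec. 16-3. seating 94 ≤ 118; dispenses prescription medication → Regulatory Authorization required.
Sec. 16-4. does not offer valet parking; is located in the designated historic district; dispenses prescription medication → Municipal Permit not required.
Sec. 16-5. is located in the designated historic district → Historic District License required.
Sec. 16-6. does not offer valet parking; dispenses prescription medication → Operating Authorization not required.
Sec. 16-7. dispenses prescription medication; floor area 15,000 square feet < 18,100 square feet; is a sole proprietorship → General Business Registration required.
Sec. 16-8. does not offer valet parking → Trade License not required.
Sec. 16-9. floor area 15,000 square feet > 12,100 square feet; is a sole proprietorship → exempt from Regulatory Authorization.
Sec. 16-10. is a sole proprietorship (not: is a registered nonprofit) → Municipal License not required.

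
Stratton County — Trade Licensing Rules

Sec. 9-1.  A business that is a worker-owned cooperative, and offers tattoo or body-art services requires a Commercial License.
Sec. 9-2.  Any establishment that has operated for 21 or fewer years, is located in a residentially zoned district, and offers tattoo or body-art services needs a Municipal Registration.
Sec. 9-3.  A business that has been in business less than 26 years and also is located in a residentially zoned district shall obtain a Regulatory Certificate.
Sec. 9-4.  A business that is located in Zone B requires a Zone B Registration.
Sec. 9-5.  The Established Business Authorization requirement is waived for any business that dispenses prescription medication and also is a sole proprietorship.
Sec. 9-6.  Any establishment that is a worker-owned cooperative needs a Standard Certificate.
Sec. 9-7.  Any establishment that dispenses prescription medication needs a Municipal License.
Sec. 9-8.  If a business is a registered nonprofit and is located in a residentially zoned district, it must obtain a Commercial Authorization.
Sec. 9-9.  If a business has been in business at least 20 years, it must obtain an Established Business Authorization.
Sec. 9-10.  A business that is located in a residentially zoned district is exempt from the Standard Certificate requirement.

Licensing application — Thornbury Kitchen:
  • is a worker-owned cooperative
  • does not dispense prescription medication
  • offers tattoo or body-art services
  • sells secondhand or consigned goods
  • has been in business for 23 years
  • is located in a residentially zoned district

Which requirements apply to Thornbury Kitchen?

Sec. 9-1. is a worker-owned cooperative; offers tattoo or body-art services → Commercial License required.
Sec. 9-2. years in business 23 > 21; is located in a residentially zoned district; offers tattoo or body-art services → Municipal Registration not required.
Sec. 9-3. years in business 23 < 26; is located in a residentially zoned district → Regulatory Certificate required.
Sec. 9-4. is located in a residentially zoned district (not: is located in Zone B) → Zone B Registration not required.
Sec. 9-5. does not dispense prescription medication; is a worker-owned cooperative (not: is a sole proprietorship) → Established Business Authorization exemption does not apply.
Sec. 9-6. is a worker-owned cooperative → Standard Certificate required.
Sec. 9-7. does not dispense prescription medication → Municipal License not required.
Sec. 9-8. is a worker-owned cooperative (not: is a registered nonprofit); is located in a residentially zoned district → Commercial Authorization not required.
Sec. 9-9. years in business 23 ≥ 20 → Established Business Authorization required.
Sec. 9-10. is located in a residentially zoned district → exempt from Standard Certificate.

Commercial License, Established Business Authorization, Regulatory Certificate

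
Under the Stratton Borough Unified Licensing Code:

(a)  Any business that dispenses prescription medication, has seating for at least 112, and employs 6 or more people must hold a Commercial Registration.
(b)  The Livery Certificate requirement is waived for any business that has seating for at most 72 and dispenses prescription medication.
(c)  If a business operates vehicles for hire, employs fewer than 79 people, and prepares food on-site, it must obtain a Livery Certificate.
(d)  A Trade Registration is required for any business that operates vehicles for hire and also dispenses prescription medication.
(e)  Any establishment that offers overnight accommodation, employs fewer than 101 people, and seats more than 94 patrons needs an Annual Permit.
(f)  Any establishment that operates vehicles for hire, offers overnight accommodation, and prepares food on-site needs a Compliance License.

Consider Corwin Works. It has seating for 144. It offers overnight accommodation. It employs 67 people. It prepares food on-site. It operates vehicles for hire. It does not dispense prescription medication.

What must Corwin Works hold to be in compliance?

Annual Permit, Compliance License, Livery Certificate

(a) does not dispense prescription medication; seating 144 ≥ 112; employees 67 ≥ 6 → Commercial Registration not required.
(b) seating 144 > 72; does not dispense prescription medication → Livery Certificate exemption does not apply.
(c) operates vehicles for hire; employees 67 < 79; prepares food on-site → Livery Certificate required.
(d) operates vehicles for hire; does not dispense prescription medication → Trade Registration not required.
(e) offers overnight accommodation; employees 67 < 101; seating 144 > 94 → Annual Permit required.
(f) operates vehicles for hire; offers overnight accommodation; prepares food on-site → Compliance License required.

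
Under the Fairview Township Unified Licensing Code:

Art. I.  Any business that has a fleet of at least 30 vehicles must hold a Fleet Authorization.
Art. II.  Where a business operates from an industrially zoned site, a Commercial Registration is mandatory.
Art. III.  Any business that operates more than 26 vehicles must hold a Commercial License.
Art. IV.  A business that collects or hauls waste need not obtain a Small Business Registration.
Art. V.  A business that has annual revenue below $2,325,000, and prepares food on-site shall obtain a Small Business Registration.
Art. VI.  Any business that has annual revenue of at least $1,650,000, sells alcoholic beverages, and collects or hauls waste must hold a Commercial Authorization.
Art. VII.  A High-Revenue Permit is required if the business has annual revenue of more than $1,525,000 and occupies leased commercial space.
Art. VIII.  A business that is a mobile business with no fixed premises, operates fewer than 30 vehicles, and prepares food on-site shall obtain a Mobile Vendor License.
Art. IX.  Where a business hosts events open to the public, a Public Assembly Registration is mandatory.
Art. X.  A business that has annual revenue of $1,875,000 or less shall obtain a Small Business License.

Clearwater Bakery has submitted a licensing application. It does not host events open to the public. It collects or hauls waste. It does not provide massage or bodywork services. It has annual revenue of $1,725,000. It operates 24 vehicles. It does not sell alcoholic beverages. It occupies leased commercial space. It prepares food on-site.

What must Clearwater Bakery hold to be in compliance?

High-Revenue Permit, Small Business License

Art. I. vehicles 24 < 30 → Fleet Authorization not required.
Art. II. occupies leased commercial space (not: operates from an industrially zoned site) → Commercial Registration not required.
Art. III. vehicles 24 ≤ 26 → Commercial License not required.
Art. IV. collects or hauls waste → exempt from Small Business Registration.
Art. V. revenue $1,725,000 < $2,325,000; prepares food on-site → Small Business Registration required.
Art. VI. revenue $1,725,000 ≥ $1,650,000; does not sell alcoholic beverages; collects or hauls waste → Commercial Authorization not required.
Art. VII. revenue $1,725,000 > $1,525,000; occupies leased commercial space → High-Revenue Permit required.
Art. VIII. occupies leased commercial space (not: is a mobile business with no fixed premises); vehicles 24 < 30; prepares food on-site → Mobile Vendor License not required.
Art. IX. does not host events open to the public → Public Assembly Registration not required.
Art. X. revenue $1,725,000 ≤ $1,875,000 → Small Business License required.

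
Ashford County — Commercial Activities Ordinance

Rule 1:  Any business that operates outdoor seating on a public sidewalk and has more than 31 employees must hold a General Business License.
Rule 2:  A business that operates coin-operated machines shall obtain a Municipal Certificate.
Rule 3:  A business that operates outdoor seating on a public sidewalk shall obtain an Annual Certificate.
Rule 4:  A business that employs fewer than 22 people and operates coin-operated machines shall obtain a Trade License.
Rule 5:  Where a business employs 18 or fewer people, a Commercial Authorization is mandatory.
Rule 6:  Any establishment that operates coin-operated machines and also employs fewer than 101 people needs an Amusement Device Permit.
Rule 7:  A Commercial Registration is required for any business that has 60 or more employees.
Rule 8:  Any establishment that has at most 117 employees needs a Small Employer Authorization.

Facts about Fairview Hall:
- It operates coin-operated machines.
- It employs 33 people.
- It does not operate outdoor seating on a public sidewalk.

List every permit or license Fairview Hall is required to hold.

Rule 1: does not operate outdoor seating on a public sidewalk; employees 33 > 31 → General Business License not required.
Rule 2: operates coin-operated machines → Municipal Certificate required.
Rule 3: does not operate outdoor seating on a public sidewalk → Annual Certificate not required.
Rule 4: employees 33 ≥ 22; operates coin-operated machines → Trade License not required.
Rule 5: employees 33 > 18 → Commercial Authorization not required.
Rule 6: operates coin-operated machines; employees 33 < 101 → Amusement Device Permit required.
Rule 7: employees 33 < 60 → Commercial Registration not required.
Rule 8: employees 33 ≤ 117 → Small Employer Authorization required.

Amusement Device Permit, Municipal Certificate, Small Employer Authorization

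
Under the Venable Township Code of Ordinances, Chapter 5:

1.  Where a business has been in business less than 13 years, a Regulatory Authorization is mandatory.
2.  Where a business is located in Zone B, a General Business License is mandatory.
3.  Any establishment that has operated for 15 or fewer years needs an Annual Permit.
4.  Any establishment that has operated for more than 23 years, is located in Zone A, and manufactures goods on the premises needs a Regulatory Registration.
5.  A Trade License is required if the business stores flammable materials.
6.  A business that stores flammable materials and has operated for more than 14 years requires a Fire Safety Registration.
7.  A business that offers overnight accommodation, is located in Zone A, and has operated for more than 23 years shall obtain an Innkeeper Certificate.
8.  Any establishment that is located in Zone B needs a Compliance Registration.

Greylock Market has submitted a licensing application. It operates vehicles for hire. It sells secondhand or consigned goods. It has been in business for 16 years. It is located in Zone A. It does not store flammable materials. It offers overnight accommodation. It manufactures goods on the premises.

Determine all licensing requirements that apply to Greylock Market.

1. years in business 16 ≥ 13 → Regulatory Authorization not required.
2. is located in Zone A (not: is located in Zone B) → General Business License not required.
3. years in business 16 > 15 → Annual Permit not required.
4. years in business 16 ≤ 23; is located in Zone A; manufactures goods on the premises → Regulatory Registration not required.
5. does not store flammable materials → Trade License not required.
6. does not store flammable materials; years in business 16 > 14 → Fire Safety Registration not required.
7. offers overnight accommodation; is located in Zone A; years in business 16 ≤ 23 → Innkeeper Certificate not required.
8. is located in Zone A (not: is located in Zone B) → Compliance Registration not required.

None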